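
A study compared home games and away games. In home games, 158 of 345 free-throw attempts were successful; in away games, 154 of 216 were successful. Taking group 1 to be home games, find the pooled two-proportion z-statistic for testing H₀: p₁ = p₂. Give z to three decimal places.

p̂₁ = 158/345 = 0.45797, p̂₂ = 154/216 = 0.71296.
Pooled p̂ = (158+154)/(345+216) = 312/561 = 0.55615.
Pooled SE = √[0.2468472·0.00752818] ≈ 0.043108.
z = -0.25499/0.043108 = -5.915.

z = -5.915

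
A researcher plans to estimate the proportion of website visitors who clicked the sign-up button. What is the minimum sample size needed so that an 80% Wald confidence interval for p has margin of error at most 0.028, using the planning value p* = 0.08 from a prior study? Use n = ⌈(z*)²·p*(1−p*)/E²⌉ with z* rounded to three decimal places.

n = 155

For 80% confidence, z* = 1.282.
p*(1−p*) = 0.0736.
Required n before rounding: 1.643524 × 0.0736 / 0.028² = 154.290.
⌈154.290⌉ = 155.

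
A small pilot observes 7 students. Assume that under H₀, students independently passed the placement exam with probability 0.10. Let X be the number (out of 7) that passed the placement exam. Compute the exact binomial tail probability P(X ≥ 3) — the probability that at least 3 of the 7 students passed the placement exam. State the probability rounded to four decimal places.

P = 0.0257

X ~ Binomial(n=7, p=0.10).
P(X ≥ 3) = Σ_{j=3}^{7} C(7,j)·0.10^j·0.90^{7−j}.
= 0.022964 + 0.002552 + 0.000170 + 0.000006 + 0.000000 = 0.0257.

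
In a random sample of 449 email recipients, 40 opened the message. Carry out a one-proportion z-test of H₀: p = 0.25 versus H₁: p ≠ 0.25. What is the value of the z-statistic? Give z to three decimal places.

The sample proportion is 40/449 = 0.08909.
Under H₀, SE = √(p₀(1−p₀)/n) = √(0.25·0.75/449) = √0.000417595 = 0.020435.
z = (0.08909 − 0.25)/0.020435 = -0.16091/0.020435 = -7.874.

z = -7.874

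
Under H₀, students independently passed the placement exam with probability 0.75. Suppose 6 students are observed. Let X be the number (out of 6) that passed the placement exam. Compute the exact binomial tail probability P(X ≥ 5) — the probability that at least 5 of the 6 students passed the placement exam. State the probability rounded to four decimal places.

P = 0.5339

X ~ Binomial(n=6, p=0.75).
P(X ≥ 5) = C(6,5)·0.75^5·0.25^1 + C(6,6)·0.75^6·0.25^0.
= 0.355957 + 0.177979 = 0.5339.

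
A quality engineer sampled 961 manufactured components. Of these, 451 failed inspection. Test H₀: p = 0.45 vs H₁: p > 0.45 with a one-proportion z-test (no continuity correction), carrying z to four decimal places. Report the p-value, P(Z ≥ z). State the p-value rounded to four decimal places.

p̂ = 451/961 = 0.46930.
SE₀ = √(0.45·0.55/961) = 0.016048.
z = (p̂ − p₀)/SE = (451/961 − 0.45)/0.016048 ≈ 1.2028.
From the standard normal, P(Z ≥ z) = 0.1145.

p-value = 0.1145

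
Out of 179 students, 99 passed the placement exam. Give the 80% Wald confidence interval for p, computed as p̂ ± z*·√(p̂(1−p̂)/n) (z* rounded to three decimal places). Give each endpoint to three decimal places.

(0.505, 0.601)

p̂ = 99/179 = 0.55307.
Standard error of p̂: √(0.247183/179) = √0.001380912 = 0.037161.
z* = 1.282 at the 80% level.
Margin = 1.282·0.037161 = 0.04764.
Interval: 0.55307 ± 0.04764 → (0.505, 0.601).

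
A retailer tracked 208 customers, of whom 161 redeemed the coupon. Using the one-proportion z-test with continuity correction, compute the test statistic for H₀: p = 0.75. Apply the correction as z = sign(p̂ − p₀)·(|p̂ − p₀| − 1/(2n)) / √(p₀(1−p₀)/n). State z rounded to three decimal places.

z = 0.721

p̂ = 161/208 = 0.77404. p̂ − p₀ = 0.024038.
Continuity correction 1/(2n) = 1/416 = 0.002404.
Corrected numerator: |0.024038| − 0.002404 = 0.021634.
SE₀ = √(0.75·0.25/208) = 0.030024.
z = +0.021634/0.030024 = 0.721.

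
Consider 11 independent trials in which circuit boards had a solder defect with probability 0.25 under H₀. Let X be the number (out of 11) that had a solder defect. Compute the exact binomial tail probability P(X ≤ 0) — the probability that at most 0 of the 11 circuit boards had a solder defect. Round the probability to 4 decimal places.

P = 0.0422

X is binomial with n = 11 and p = 0.25.
P(X ≤ 0) = C(11,0)·0.25^0·0.75^11.
= 0.042235 = 0.0422.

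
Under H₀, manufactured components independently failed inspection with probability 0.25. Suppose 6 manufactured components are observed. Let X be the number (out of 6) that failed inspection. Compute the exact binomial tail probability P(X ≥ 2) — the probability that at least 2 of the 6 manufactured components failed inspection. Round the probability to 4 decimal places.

P = 0.4661

X ~ Binomial(n=6, p=0.25).
P(X ≥ 2) = Σ_{j=2}^{6} C(6,j)·0.25^j·0.75^{6−j}.
= 0.296631 + 0.131836 + 0.032959 + 0.004395 + 0.000244 = 0.4661.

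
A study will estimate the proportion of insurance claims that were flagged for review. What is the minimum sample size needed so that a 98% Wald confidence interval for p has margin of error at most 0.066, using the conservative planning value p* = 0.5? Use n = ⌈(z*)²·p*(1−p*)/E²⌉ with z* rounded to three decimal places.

The 98% critical value is z* = 2.326.
p*(1−p*) = 0.50·0.50 = 0.2500.
(z*)²·p*(1−p*)/E² = 5.410276·0.2500/0.004356 = 310.507.
⌈310.507⌉ = 311.

n = 311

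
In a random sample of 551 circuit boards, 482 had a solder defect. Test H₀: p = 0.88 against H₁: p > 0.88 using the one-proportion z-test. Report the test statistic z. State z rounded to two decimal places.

z = -0.38

Sample proportion p̂ = 482/551 = 0.87477.
Null standard error: √(0.88·0.12/551) = √0.000191652 = 0.013844.
z = (p̂ − p₀)/SE = (0.87477 − 0.88)/0.013844 = -0.38.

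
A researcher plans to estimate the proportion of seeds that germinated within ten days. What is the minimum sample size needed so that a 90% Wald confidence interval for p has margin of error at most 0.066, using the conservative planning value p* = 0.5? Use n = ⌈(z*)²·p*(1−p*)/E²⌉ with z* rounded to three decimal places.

n = 156

For 90% confidence, z* = 1.645.
p*(1−p*) = 0.50·0.50 = 0.2500.
(z*)²·p*(1−p*)/E² = 2.706025·0.2500/0.004356 = 155.304.
⌈155.304⌉ = 156.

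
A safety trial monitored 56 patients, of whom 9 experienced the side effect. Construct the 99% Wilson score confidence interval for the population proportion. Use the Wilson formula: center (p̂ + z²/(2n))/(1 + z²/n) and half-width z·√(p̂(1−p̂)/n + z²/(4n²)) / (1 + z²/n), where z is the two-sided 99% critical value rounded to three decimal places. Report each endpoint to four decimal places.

p̂ = 9/56 = 0.16071; z = 2.576, so z² = 6.635776.
1 + z²/n = 1.118496.
Adjusted center: (0.16071 + z²/(2n))/1.118496 = 0.19666.
Radicand: p̂(1−p̂)/n + z²/(4n²) = 0.002408664 + 0.000529000 = 0.002937664.
Half-width = 2.576·√0.002937664/1.118496 = 0.12483.
So the interval runs from 0.0718 to 0.3215.

(0.0718, 0.3215)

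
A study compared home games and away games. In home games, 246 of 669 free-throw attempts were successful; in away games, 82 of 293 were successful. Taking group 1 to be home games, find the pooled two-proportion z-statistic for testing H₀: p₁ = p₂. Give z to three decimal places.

Sample proportions: p̂₁ = 246/669 = 0.36771 and p̂₂ = 82/293 = 0.27986.
Pooled p̂ = (246+82)/(669+293) = 328/962 = 0.34096.
SE = √[p̂(1−p̂)(1/n₁+1/n₂)] = √[0.34096·0.65904·(1/669+1/293)] ≈ 0.033208.
z = 0.08785/0.033208 = 2.645.

z = 2.645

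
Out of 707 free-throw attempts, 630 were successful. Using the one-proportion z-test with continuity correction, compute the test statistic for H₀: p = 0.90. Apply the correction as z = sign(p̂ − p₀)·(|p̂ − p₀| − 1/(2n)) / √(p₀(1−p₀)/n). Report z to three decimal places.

z = -0.727

Sample proportion p̂ = 630/707 = 0.89109. p̂ − p₀ = -0.008911.
1/(2n) = 0.000707.
Corrected numerator: |-0.008911| − 0.000707 = 0.008204.
SE₀ = √(0.90·0.10/707) = 0.011283.
z = (−)0.008204/0.011283 = -0.727.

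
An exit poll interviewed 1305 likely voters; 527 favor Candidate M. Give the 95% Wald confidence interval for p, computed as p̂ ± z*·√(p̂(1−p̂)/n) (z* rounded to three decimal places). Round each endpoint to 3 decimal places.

(0.377, 0.430)

p̂ = 527/1305 = 0.40383.
SE = √(p̂(1−p̂)/n) = √(0.240752/1305) = 0.013582.
The 95% critical value is z* = 1.960.
Margin of error: 1.960 × 0.013582 = 0.02662.
So the interval runs from 0.377 to 0.430.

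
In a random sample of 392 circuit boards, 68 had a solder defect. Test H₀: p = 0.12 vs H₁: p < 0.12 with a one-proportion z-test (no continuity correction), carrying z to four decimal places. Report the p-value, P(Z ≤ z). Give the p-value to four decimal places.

p-value = 0.9994

With x = 68 successes in n = 392, p̂ = 0.17347.
Null standard error: √(0.12·0.88/392) = √0.000269388 = 0.016413.
Test statistic (full precision, shown to 4 dp): z = (68/392 − 0.12)/SE₀ ≈ 3.2577.
From the standard normal, P(Z ≤ z) = 0.9994.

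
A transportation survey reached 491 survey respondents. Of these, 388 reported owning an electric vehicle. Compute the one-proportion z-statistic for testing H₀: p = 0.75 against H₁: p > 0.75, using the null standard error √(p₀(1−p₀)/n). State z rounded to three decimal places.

z = 2.058

p̂ = 388/491 = 0.79022.
Null standard error: √(0.75·0.25/491) = √0.000381874 = 0.019542.
Test statistic: z = 0.04022/0.019542 = 2.058.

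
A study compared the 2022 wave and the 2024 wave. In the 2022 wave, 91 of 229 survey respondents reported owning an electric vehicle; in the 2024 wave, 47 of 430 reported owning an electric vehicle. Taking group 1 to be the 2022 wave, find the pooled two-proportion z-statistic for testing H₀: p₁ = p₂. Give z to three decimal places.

p̂₁ = 91/229 = 0.39738, p̂₂ = 47/430 = 0.10930.
Pooled p̂ = (91+47)/(229+430) = 138/659 = 0.20941.
Pooled SE = √[0.1655564·0.00669239] ≈ 0.033286.
z = 0.28808/0.033286 = 8.655.

z = 8.655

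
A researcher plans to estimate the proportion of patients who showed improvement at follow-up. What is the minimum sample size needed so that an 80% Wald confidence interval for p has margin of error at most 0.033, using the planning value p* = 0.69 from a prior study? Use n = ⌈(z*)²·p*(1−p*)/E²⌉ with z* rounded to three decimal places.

For 80% confidence, z* = 1.282.
p*(1−p*) = 0.69·0.31 = 0.2139.
(z*)²·p*(1−p*)/E² = 1.643524·0.2139/0.001089 = 322.819.
Rounding up, n = 323.

n = 323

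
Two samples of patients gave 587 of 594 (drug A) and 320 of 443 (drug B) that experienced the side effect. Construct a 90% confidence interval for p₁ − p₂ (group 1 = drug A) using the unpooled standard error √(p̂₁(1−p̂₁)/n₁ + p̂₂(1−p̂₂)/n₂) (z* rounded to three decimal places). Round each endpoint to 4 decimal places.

(0.2301, 0.3016)

p̂₁ = 0.98822, p̂₂ = 0.72235, so the observed difference is 0.26587.
SE = √(0.000019605 + 0.000452735) = √0.000472340 = 0.021733.
z* = 1.645 at the 90% level. Margin of error = 0.03575.
So the interval runs from 0.2301 to 0.3016.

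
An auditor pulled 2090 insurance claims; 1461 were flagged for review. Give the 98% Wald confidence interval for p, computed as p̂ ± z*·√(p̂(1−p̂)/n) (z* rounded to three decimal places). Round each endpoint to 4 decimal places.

p̂ = 1461/2090 = 0.69904.
SE = √(p̂(1−p̂)/n) = √(0.210382/2090) = 0.010033.
For 98% confidence, z* = 2.326.
Margin of error: 2.326 × 0.010033 = 0.02334.
CI: 0.69904 ± 0.02334 = (0.6757, 0.7224).

(0.6757, 0.7224)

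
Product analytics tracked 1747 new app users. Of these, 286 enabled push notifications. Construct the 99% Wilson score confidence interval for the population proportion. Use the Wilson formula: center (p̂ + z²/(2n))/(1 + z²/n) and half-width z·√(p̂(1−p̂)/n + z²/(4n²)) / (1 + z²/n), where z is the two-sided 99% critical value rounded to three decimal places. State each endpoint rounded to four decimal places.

p̂ = 286/1747 = 0.16371; z = 2.576, so z² = 6.635776.
Denominator 1 + z²/n = 1 + 6.635776/1747 = 1.003798.
Adjusted center: (0.16371 + z²/(2n))/1.003798 = 0.16498.
Radicand: p̂(1−p̂)/n + z²/(4n²) = 0.000078368 + 0.000000544 = 0.000078912.
Half-width = 2.576·√0.000078912/1.003798 = 0.02280.
CI: 0.16498 ± 0.02280 = (0.1422, 0.1878).

(0.1422, 0.1878)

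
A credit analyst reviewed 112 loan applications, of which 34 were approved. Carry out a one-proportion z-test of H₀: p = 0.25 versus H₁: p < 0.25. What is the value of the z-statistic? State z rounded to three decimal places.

z = 1.309

Sample proportion p̂ = 34/112 = 0.30357.
Null standard error: √(0.25·0.75/112) = √0.001674107 = 0.040916.
z = (p̂ − p₀)/SE = (0.30357 − 0.25)/0.040916 = 1.309.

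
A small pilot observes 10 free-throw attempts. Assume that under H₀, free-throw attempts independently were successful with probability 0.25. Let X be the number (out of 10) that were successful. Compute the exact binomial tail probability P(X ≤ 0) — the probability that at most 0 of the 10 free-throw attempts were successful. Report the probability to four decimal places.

P = 0.0563

X is binomial with n = 10 and p = 0.25.
P(X ≤ 0) = C(10,0)·0.25^0·0.75^10.
= 0.056314 = 0.0563.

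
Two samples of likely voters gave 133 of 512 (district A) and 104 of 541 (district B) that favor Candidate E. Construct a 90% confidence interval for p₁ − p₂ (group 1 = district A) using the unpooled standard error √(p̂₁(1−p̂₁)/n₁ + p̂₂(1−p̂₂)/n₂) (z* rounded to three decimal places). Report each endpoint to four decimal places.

p̂₁ = 0.25977, p̂₂ = 0.19224, so the observed difference is 0.06753.
Unpooled SE = √(p̂₁(1−p̂₁)/n₁ + p̂₂(1−p̂₂)/n₂) = √(0.000375561 + 0.000287027) = 0.025741.
z* = 1.645 at the 90% level. Margin of error = 0.04234.
So the interval runs from 0.0252 to 0.1099.

(0.0252, 0.1099)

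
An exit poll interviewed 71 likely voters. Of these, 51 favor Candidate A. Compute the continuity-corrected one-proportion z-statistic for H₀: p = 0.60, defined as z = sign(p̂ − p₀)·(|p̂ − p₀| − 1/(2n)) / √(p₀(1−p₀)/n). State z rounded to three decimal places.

z = 1.914

p̂ = 51/71 = 0.71831. p̂ − p₀ = 0.118310.
1/(2n) = 0.007042.
Corrected numerator: |0.118310| − 0.007042 = 0.111268.
SE₀ = √(0.60·0.40/71) = 0.058140.
z = +0.111268/0.058140 = 1.914.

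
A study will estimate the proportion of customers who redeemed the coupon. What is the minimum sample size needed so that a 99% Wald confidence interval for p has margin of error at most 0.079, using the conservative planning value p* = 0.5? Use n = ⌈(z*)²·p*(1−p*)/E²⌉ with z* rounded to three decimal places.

n = 266

The 99% critical value is z* = 2.576.
p*(1−p*) = 0.50·0.50 = 0.2500.
(z*)²·p*(1−p*)/E² = 6.635776·0.2500/0.006241 = 265.814.
⌈265.814⌉ = 266.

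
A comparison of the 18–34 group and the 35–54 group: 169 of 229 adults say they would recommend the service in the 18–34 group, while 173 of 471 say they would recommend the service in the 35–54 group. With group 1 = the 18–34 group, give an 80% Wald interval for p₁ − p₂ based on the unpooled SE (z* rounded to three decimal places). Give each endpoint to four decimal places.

p̂₁ = 169/229 = 0.73799, p̂₂ = 173/471 = 0.36730; p̂₁ − p̂₂ = 0.37069.
SE = √(0.000844367 + 0.000493401) = √0.001337768 = 0.036576.
For 80% confidence, z* = 1.282. Margin = 1.282·0.036576 = 0.04689.
Interval: 0.37069 ± 0.04689 → (0.3238, 0.4176).

(0.3238, 0.4176)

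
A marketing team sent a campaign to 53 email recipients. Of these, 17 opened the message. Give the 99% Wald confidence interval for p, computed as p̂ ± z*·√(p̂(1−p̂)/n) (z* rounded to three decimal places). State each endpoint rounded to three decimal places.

(0.156, 0.486)

With x = 17 successes in n = 53, p̂ = 0.32075.
Standard error of p̂: √(0.217871/53) = √0.004110776 = 0.064115.
z* = 2.576 at the 99% level.
Margin of error: 2.576 × 0.064115 = 0.16516.
Interval: 0.32075 ± 0.16516 → (0.156, 0.486).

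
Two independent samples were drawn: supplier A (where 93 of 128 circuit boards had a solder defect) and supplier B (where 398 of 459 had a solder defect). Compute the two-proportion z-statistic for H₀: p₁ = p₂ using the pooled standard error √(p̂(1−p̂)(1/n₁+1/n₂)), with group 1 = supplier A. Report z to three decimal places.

Sample proportions: p̂₁ = 93/128 = 0.72656 and p̂₂ = 398/459 = 0.86710.
Pooled p̂ = (93+398)/(128+459) = 491/587 = 0.83646.
Pooled SE = √[0.1367970·0.00999115] ≈ 0.036970.
z = -0.14054/0.036970 = -3.801.

z = -3.801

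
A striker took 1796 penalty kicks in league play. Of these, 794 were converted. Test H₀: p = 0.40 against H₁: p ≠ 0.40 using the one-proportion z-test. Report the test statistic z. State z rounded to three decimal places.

z = 3.641

Sample proportion p̂ = 794/1796 = 0.44209.
Under H₀, SE = √(p₀(1−p₀)/n) = √(0.40·0.60/1796) = √0.000133630 = 0.011560.
Test statistic: z = 0.04209/0.011560 = 3.641.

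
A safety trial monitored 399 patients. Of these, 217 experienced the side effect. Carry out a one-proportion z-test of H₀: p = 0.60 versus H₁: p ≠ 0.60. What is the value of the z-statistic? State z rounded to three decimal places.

z = -2.289

Sample proportion p̂ = 217/399 = 0.54386.
Null standard error: √(0.60·0.40/399) = √0.000601504 = 0.024526.
z = (p̂ − p₀)/SE = (0.54386 − 0.60)/0.024526 = -2.289.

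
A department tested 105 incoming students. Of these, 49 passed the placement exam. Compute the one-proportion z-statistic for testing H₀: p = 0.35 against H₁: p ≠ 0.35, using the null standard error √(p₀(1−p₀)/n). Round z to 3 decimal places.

With x = 49 successes in n = 105, p̂ = 0.46667.
Under H₀, SE = √(p₀(1−p₀)/n) = √(0.35·0.65/105) = √0.002166667 = 0.046547.
z = (p̂ − p₀)/SE = (0.46667 − 0.35)/0.046547 = 2.506.

z = 2.506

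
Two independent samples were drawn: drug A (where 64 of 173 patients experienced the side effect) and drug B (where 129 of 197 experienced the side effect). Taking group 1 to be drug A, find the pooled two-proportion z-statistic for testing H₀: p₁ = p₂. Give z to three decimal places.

p̂₁ = 64/173 = 0.36994, p̂₂ = 129/197 = 0.65482.
Pooling: p̂ = 193/370 = 0.52162.
SE = √[p̂(1−p̂)(1/n₁+1/n₂)] = √[0.52162·0.47838·(1/173+1/197)] ≈ 0.052049.
z = (p̂₁ − p̂₂)/SE = (0.36994 − 0.65482)/0.052049 = -0.28488/0.052049 = -5.473.

z = -5.473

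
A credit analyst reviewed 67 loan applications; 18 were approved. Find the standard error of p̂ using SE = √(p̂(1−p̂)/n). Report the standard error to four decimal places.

SE = 0.0542

p̂ = 18/67 = 0.26866.
p̂(1−p̂) = 0.26866·0.73134 = 0.196482.
SE = √(0.196482/67) = √0.002932567 = 0.0542.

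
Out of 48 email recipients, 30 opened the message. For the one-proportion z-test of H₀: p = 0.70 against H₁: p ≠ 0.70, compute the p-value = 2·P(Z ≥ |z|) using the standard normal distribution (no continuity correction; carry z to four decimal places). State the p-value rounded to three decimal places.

p-value = 0.257

The sample proportion is 30/48 = 0.62500.
Null standard error: √(0.70·0.30/48) = √0.004375000 = 0.066144.
z = (p̂ − p₀)/SE = (30/48 − 0.70)/0.066144 ≈ -1.1339.
From the standard normal, 2·P(Z ≥ |z|) = 0.257.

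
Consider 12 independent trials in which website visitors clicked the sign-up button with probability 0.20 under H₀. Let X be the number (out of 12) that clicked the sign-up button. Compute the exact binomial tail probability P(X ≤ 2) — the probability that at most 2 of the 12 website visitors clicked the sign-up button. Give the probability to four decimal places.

X is binomial with n = 12 and p = 0.20.
P(X ≤ 2) = C(12,0)·0.20^0·0.80^12 + C(12,1)·0.20^1·0.80^11 + C(12,2)·0.20^2·0.80^10.
= 0.068719 + 0.206158 + 0.283468 = 0.5583.

P = 0.5583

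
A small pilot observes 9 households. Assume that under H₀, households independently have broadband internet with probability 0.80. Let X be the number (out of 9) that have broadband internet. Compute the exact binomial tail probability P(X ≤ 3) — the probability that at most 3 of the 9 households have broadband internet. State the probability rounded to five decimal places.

X is binomial with n = 9 and p = 0.80.
P(X ≤ 3) = C(9,0)·0.80^0·0.20^9 + C(9,1)·0.80^1·0.20^8 + C(9,2)·0.80^2·0.20^7 + C(9,3)·0.80^3·0.20^6.
= 0.000001 + 0.000018 + 0.000295 + 0.002753 = 0.00307.

P = 0.00307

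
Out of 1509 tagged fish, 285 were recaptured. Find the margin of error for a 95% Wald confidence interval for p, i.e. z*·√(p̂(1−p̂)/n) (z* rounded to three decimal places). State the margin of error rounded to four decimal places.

With x = 285 successes in n = 1509, p̂ = 0.18887.
Standard error of p̂: √(0.153196/1509) = √0.000101522 = 0.010076.
z* = 1.960 at the 95% level.
ME = 1.960·0.010076 = 0.0197.

ME = 0.0197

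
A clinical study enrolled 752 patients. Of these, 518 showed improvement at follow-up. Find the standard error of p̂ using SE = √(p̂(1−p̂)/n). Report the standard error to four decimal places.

SE = 0.0169

The sample proportion is 518/752 = 0.68883.
p̂(1−p̂) = 0.214343.
Dividing by n and taking the root: √0.000285031 = 0.0169.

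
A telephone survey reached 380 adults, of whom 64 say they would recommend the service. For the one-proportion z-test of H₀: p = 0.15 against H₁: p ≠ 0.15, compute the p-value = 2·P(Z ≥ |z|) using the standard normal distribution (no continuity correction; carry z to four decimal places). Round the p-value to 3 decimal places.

The sample proportion is 64/380 = 0.16842.
Under H₀, SE = √(p₀(1−p₀)/n) = √(0.15·0.85/380) = √0.000335526 = 0.018317.
z = (p̂ − p₀)/SE = (64/380 − 0.15)/0.018317 ≈ 1.0057.
From the standard normal, 2·P(Z ≥ |z|) = 0.315.

p-value = 0.315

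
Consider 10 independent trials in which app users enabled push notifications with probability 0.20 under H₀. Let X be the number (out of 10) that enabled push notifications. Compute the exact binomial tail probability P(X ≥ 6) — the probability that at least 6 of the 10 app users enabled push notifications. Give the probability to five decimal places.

P = 0.00637

X is binomial with n = 10 and p = 0.20.
P(X ≥ 6) = Σ_{j=6}^{10} C(10,j)·0.20^j·0.80^{10−j}.
= 0.005505 + 0.000786 + 0.000074 + 0.000004 + 0.000000 = 0.00637.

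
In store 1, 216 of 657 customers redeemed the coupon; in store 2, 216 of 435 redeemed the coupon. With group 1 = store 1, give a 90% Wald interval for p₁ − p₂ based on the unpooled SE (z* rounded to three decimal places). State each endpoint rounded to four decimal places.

p̂₁ = 0.32877, p̂₂ = 0.49655, so the observed difference is -0.16778.
Unpooled SE = √(p̂₁(1−p̂₁)/n₁ + p̂₂(1−p̂₂)/n₂) = √(0.000335889 + 0.000574685) = 0.030176.
The 90% critical value is z* = 1.645. Margin = 1.645·0.030176 = 0.04964.
Interval: -0.16778 ± 0.04964 → (-0.2174, -0.1181).

(-0.2174, -0.1181)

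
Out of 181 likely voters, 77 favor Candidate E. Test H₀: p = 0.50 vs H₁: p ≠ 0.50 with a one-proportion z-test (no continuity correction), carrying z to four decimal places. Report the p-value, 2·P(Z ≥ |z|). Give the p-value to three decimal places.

p-value = 0.045

p̂ = 77/181 = 0.42541.
Null standard error: √(0.50·0.50/181) = √0.001381215 = 0.037165.
z = (p̂ − p₀)/SE = (77/181 − 0.50)/0.037165 ≈ -2.0069.
From the standard normal, 2·P(Z ≥ |z|) = 0.045.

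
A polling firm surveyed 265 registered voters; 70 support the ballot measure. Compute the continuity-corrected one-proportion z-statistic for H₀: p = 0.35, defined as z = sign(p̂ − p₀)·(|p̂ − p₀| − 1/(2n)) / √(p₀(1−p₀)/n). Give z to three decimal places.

z = -2.866

Sample proportion p̂ = 70/265 = 0.26415. p̂ − p₀ = -0.085849.
1/(2n) = 0.001887.
Corrected numerator: |-0.085849| − 0.001887 = 0.083962.
Under H₀, SE = √(p₀(1−p₀)/n) = √(0.35·0.65/265) = √0.000858491 = 0.029300.
z = (−)0.083962/0.029300 = -2.866.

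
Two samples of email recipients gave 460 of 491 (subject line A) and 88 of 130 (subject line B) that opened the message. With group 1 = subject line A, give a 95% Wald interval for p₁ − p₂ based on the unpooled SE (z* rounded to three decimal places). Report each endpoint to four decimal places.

(0.1767, 0.3432)

p̂₁ = 460/491 = 0.93686, p̂₂ = 88/130 = 0.67692; p̂₁ − p̂₂ = 0.25994.
SE = √(0.000120469 + 0.001682294) = √0.001802763 = 0.042459.
The 95% critical value is z* = 1.960. Margin = 1.960·0.042459 = 0.08322.
Interval: 0.25994 ± 0.08322 → (0.1767, 0.3432).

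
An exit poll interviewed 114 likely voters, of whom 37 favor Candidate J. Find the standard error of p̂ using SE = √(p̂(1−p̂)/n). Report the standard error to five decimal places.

With x = 37 successes in n = 114, p̂ = 0.32456.
p̂(1−p̂) = 0.219221.
SE = √(0.219221/114) = √0.001922991 = 0.04385.

SE = 0.04385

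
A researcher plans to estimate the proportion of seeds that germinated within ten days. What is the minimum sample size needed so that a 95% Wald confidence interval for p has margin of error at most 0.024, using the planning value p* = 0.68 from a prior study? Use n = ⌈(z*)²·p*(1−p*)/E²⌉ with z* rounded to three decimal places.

n = 1452

For 95% confidence, z* = 1.960.
p*(1−p*) = 0.2176.
Required n before rounding: 3.841600 × 0.2176 / 0.024² = 1451.271.
⌈1451.271⌉ = 1452.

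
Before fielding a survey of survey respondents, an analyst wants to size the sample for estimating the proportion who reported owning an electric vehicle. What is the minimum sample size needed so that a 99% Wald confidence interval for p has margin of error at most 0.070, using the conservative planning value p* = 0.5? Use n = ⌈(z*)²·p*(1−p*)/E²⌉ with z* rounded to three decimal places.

n = 339

z* = 2.576 at the 99% level.
p*(1−p*) = 0.2500.
(z*)²·p*(1−p*)/E² = 6.635776·0.2500/0.004900 = 338.560.
⌈338.560⌉ = 339.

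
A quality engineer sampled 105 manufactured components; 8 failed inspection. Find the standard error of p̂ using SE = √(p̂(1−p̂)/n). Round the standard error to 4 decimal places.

p̂ = 8/105 = 0.07619.
p̂(1−p̂) = 0.07619·0.92381 = 0.070385.
Dividing by n and taking the root: √0.000670333 = 0.0259.

SE = 0.0259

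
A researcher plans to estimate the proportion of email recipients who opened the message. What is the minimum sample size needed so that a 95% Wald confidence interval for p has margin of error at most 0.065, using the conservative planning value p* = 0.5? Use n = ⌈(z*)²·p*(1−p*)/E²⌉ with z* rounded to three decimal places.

n = 228

For 95% confidence, z* = 1.960.
p*(1−p*) = 0.50·0.50 = 0.2500.
(z*)²·p*(1−p*)/E² = 3.841600·0.2500/0.004225 = 227.314.
Rounding up, n = 228.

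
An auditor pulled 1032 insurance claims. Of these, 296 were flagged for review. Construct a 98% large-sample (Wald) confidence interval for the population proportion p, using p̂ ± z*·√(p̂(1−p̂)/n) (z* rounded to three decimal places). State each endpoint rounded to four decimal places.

(0.2541, 0.3196)

p̂ = 296/1032 = 0.28682.
SE(p̂) = √(0.28682·0.71318/1032) = 0.014079.
z* = 2.326 at the 98% level.
Margin = 2.326·0.014079 = 0.03275.
So the interval runs from 0.2541 to 0.3196.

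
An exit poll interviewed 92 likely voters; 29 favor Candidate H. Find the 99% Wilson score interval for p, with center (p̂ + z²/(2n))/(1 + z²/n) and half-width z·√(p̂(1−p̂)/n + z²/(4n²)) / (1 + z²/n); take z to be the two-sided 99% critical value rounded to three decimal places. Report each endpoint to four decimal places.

(0.2065, 0.4488)

Here p̂ = 29/92 = 0.31522 and z = 2.576 (z² = 6.635776).
1 + z²/n = 1.072128.
Adjusted center: (0.31522 + z²/(2n))/1.072128 = 0.32765.
Radicand: p̂(1−p̂)/n + z²/(4n²) = 0.002346254 + 0.000196000 = 0.002542254.
Half-width = z·√(radicand)/denom = 2.576·0.050421/1.072128 = 0.12115.
CI: 0.32765 ± 0.12115 = (0.2065, 0.4488).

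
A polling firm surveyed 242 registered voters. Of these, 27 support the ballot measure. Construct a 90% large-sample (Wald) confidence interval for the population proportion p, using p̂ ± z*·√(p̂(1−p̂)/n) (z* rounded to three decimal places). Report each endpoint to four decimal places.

The sample proportion is 27/242 = 0.11157.
Standard error of p̂: √(0.099122/242) = √0.000409596 = 0.020238.
For 90% confidence, z* = 1.645.
Margin of error: 1.645 × 0.020238 = 0.03329.
Interval: 0.11157 ± 0.03329 → (0.0783, 0.1449).

(0.0783, 0.1449)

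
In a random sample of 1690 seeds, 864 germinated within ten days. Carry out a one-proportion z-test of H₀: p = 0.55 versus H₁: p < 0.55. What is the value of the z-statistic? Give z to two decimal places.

Sample proportion p̂ = 864/1690 = 0.51124.
Null standard error: √(0.55·0.45/1690) = √0.000146450 = 0.012102.
Test statistic: z = -0.03876/0.012102 = -3.20.

z = -3.20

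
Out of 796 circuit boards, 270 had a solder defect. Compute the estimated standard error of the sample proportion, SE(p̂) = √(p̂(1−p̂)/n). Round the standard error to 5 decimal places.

SE = 0.01678

The sample proportion is 270/796 = 0.33920.
p̂(1−p̂) = 0.224143.
SE = √(0.224143/796) = 0.01678.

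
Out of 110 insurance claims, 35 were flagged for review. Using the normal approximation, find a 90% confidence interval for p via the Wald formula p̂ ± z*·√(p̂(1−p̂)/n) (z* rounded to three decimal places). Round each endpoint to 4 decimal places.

p̂ = 35/110 = 0.31818.
SE = √(p̂(1−p̂)/n) = √(0.216942/110) = 0.044409.
z* = 1.645 at the 90% level.
Margin = 1.645·0.044409 = 0.07305.
Interval: 0.31818 ± 0.07305 → (0.2451, 0.3912).

(0.2451, 0.3912)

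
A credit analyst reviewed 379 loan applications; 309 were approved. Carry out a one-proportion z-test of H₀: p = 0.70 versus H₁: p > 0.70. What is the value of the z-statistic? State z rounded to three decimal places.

z = 4.898

With x = 309 successes in n = 379, p̂ = 0.81530.
Null standard error: √(0.70·0.30/379) = √0.000554090 = 0.023539.
z = (0.81530 − 0.70)/0.023539 = 0.11530/0.023539 = 4.898.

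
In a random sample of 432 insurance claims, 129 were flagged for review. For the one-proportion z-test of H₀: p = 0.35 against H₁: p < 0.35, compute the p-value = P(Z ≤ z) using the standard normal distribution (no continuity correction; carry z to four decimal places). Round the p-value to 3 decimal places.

p̂ = 129/432 = 0.29861.
Under H₀, SE = √(p₀(1−p₀)/n) = √(0.35·0.65/432) = √0.000526620 = 0.022948.
z = (p̂ − p₀)/SE = (129/432 − 0.35)/0.022948 ≈ -2.2393.
p-value = P(Z ≤ z) with z = -2.2393 → 0.013.

p-value = 0.013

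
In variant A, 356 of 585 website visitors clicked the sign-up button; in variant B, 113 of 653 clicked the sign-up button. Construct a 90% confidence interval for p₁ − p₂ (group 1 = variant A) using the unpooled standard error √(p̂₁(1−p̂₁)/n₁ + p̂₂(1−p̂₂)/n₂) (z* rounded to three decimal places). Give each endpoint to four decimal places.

(0.3943, 0.4767)

p̂₁ = 356/585 = 0.60855, p̂₂ = 113/653 = 0.17305; p̂₁ − p̂₂ = 0.43550.
SE = √(0.000407209 + 0.000219146) = √0.000626355 = 0.025027.
z* = 1.645 at the 90% level. Margin = 1.645·0.025027 = 0.04117.
CI: 0.43550 ± 0.04117 = (0.3943, 0.4767).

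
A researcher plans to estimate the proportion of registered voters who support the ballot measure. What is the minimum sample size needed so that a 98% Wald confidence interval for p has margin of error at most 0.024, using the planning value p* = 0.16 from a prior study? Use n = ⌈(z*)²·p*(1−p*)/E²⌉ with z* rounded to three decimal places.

n = 1263

z* = 2.326 at the 98% level.
p*(1−p*) = 0.1344.
(z*)²·p*(1−p*)/E² = 5.410276·0.1344/0.000576 = 1262.398.
Rounding up, n = 1263.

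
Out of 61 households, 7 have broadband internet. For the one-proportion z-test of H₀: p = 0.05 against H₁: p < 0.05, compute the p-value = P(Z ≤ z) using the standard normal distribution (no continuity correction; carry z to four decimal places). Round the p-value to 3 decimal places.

With x = 7 successes in n = 61, p̂ = 0.11475.
Under H₀, SE = √(p₀(1−p₀)/n) = √(0.05·0.95/61) = √0.000778689 = 0.027905.
Test statistic (full precision, shown to 4 dp): z = (7/61 − 0.05)/SE₀ ≈ 2.3205.
p-value = P(Z ≤ z) with z = 2.3205 → 0.990.

p-value = 0.990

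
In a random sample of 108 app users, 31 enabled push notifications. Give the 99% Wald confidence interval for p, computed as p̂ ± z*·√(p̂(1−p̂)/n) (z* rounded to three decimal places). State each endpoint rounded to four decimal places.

(0.1749, 0.3992)

With x = 31 successes in n = 108, p̂ = 0.28704.
Standard error of p̂: √(0.204647/108) = √0.001894878 = 0.043530.
z* = 2.576 at the 99% level.
Margin of error: 2.576 × 0.043530 = 0.11213.
CI: 0.28704 ± 0.11213 = (0.1749, 0.3992).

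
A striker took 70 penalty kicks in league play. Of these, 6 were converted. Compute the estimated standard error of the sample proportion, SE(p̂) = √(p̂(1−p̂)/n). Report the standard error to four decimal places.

SE = 0.0335

p̂ = 6/70 = 0.08571.
p̂(1−p̂) = 0.078364.
SE = √(0.078364/70) = √0.001119486 = 0.0335.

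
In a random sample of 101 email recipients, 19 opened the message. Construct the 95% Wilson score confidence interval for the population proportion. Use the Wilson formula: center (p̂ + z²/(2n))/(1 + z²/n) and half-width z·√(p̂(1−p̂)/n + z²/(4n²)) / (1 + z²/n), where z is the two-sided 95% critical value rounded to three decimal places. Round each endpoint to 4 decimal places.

(0.1239, 0.2752)

Here p̂ = 19/101 = 0.18812 and z = 1.960 (z² = 3.841600).
Denominator 1 + z²/n = 1 + 3.841600/101 = 1.038036.
Adjusted center: (0.18812 + z²/(2n))/1.038036 = 0.19955.
Radicand: p̂(1−p̂)/n + z²/(4n²) = 0.001512179 + 0.000094148 = 0.001606327.
Half-width = z·√(radicand)/denom = 1.960·0.040079/1.038036 = 0.07568.
CI: 0.19955 ± 0.07568 = (0.1239, 0.2752).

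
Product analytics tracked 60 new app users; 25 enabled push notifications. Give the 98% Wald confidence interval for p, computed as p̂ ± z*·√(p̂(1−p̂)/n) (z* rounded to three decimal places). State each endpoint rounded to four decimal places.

(0.2686, 0.5647)

The sample proportion is 25/60 = 0.41667.
SE = √(p̂(1−p̂)/n) = √(0.243056/60) = 0.063647.
For 98% confidence, z* = 2.326.
Margin = 2.326·0.063647 = 0.14804.
CI: 0.41667 ± 0.14804 = (0.2686, 0.5647).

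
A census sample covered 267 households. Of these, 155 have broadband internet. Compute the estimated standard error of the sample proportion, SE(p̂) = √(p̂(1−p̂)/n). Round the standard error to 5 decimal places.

SE = 0.03020

Sample proportion p̂ = 155/267 = 0.58052.
p̂(1−p̂) = 0.58052·0.41948 = 0.243517.
Dividing by n and taking the root: √0.000912049 = 0.03020.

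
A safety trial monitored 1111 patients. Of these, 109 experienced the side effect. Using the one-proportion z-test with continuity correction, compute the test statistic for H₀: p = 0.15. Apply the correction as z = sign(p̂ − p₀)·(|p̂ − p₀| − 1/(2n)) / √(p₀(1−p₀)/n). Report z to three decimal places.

z = -4.802

With x = 109 successes in n = 1111, p̂ = 0.09811. p̂ − p₀ = -0.051890.
Continuity correction 1/(2n) = 1/2222 = 0.000450.
Corrected numerator: |-0.051890| − 0.000450 = 0.051440.
Null standard error: √(0.15·0.85/1111) = √0.000114761 = 0.010713.
z = (−)0.051440/0.010713 = -4.802.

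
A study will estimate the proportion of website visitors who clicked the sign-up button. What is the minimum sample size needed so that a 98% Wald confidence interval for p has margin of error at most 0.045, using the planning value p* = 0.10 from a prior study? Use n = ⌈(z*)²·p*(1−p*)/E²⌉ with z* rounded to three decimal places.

n = 241

z* = 2.326 at the 98% level.
p*(1−p*) = 0.10·0.90 = 0.0900.
Required n before rounding: 5.410276 × 0.0900 / 0.045² = 240.457.
⌈240.457⌉ = 241.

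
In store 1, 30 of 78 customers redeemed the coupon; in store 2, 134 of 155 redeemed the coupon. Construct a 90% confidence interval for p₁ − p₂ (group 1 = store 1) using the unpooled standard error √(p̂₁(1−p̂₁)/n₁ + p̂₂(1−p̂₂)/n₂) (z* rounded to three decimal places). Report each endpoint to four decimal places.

(-0.5812, -0.3786)

p̂₁ = 30/78 = 0.38462, p̂₂ = 134/155 = 0.86452; p̂₁ − p̂₂ = -0.47990.
Unpooled SE = √(p̂₁(1−p̂₁)/n₁ + p̂₂(1−p̂₂)/n₂) = √(0.003034441 + 0.000755664) = 0.061564.
z* = 1.645 at the 90% level. Margin = 1.645·0.061564 = 0.10127.
So the interval runs from -0.5812 to -0.3786.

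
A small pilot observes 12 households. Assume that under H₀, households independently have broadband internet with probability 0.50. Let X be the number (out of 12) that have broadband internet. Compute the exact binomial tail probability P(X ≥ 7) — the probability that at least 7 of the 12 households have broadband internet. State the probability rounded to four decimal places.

X ~ Binomial(n=12, p=0.50).
P(X ≥ 7) = Σ_{j=7}^{12} C(12,j)·0.50^j·0.50^{12−j}.
= 0.193359 + 0.120850 + 0.053711 + 0.016113 + 0.002930 + 0.000244 = 0.3872.

P = 0.3872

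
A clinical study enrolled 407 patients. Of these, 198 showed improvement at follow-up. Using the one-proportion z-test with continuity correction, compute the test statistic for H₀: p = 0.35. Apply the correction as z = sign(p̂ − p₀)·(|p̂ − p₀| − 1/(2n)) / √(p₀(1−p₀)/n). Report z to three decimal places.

With x = 198 successes in n = 407, p̂ = 0.48649. p̂ − p₀ = 0.136486.
Continuity correction 1/(2n) = 1/814 = 0.001229.
Corrected numerator: |0.136486| − 0.001229 = 0.135257.
Under H₀, SE = √(p₀(1−p₀)/n) = √(0.35·0.65/407) = √0.000558968 = 0.023643.
z = +0.135257/0.023643 = 5.721.

z = 5.721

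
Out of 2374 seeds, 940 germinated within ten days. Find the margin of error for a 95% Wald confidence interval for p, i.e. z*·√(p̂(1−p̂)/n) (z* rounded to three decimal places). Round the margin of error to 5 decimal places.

ME = 0.01967

The sample proportion is 940/2374 = 0.39596.
Standard error of p̂: √(0.239175/2374) = √0.000100748 = 0.010037.
The 95% critical value is z* = 1.960.
ME = 1.960·0.010037 = 0.01967.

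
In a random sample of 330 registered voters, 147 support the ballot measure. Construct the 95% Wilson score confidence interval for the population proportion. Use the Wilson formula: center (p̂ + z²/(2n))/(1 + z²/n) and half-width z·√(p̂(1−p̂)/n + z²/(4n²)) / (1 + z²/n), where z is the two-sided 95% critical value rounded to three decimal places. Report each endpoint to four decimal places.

(0.3928, 0.4994)

Here p̂ = 147/330 = 0.44545 and z = 1.960 (z² = 3.841600).
1 + z²/n = 1.011641.
Adjusted center: (0.44545 + z²/(2n))/1.011641 = 0.44608.
Radicand: p̂(1−p̂)/n + z²/(4n²) = 0.000748560 + 0.000008819 = 0.000757379.
Half-width = 1.960·√0.000757379/1.011641 = 0.05332.
CI: 0.44608 ± 0.05332 = (0.3928, 0.4994).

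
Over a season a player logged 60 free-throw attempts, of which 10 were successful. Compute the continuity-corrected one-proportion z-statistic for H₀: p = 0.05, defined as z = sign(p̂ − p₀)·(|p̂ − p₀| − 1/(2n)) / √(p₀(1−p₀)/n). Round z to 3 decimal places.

z = 3.850

With x = 10 successes in n = 60, p̂ = 0.16667. p̂ − p₀ = 0.116667.
Continuity correction 1/(2n) = 1/120 = 0.008333.
Corrected numerator: |0.116667| − 0.008333 = 0.108334.
SE₀ = √(0.05·0.95/60) = 0.028137.
z = (+)0.108334/0.028137 = 3.850.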